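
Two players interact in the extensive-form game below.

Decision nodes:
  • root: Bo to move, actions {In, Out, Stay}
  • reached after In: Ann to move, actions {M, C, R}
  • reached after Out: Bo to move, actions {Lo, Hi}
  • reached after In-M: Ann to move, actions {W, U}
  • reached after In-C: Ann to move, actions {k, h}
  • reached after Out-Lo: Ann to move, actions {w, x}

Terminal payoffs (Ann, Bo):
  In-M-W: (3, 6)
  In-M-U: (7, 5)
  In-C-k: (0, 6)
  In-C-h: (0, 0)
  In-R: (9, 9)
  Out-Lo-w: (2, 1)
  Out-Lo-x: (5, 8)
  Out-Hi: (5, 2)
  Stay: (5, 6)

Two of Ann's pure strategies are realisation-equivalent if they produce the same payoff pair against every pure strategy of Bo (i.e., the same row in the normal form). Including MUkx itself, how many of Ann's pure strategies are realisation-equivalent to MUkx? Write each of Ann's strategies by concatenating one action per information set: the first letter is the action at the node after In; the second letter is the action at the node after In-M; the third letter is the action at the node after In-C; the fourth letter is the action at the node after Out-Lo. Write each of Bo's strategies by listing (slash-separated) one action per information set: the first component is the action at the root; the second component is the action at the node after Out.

2

Row for MUkx (columns In/Lo, In/Hi, Out/Lo, Out/Hi, Stay/Lo, Stay/Hi): (7,5) (7,5) (5,8) (5,2) (5,6) (5,6).
Under MUkx, Ann's choice at the node after In-C can never be reached regardless of what Bo does, so varying those choices leaves every outcome unchanged.
Holding the reachable choices fixed and varying the unreachable one freely already gives 2 equivalent strategies.
No other strategy reproduces this row, so those 2 are the full class: MUkx, MUhx.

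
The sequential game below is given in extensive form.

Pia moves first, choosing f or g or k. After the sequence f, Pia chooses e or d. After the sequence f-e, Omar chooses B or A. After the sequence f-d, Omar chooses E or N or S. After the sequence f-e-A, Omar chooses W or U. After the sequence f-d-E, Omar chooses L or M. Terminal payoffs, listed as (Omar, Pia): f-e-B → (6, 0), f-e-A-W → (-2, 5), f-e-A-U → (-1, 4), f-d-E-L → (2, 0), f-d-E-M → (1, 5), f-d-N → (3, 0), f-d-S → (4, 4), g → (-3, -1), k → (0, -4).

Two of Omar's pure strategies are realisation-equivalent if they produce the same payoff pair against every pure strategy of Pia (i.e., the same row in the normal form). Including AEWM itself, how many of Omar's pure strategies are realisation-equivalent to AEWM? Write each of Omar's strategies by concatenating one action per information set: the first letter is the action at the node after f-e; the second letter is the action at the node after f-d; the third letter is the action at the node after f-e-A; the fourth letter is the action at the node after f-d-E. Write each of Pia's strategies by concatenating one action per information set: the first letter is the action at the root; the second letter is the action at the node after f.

1

Row for AEWM (columns fe, fd, ge, gd, ke, kd): (-2,5) (1,5) (-3,-1) (-3,-1) (0,-4) (0,-4).
Every one of Omar's information sets is on the play path for some reply by Pia when Omar follows AEWM.
Changing the action at any of them therefore changes at least one column, so only AEWM itself gives this row.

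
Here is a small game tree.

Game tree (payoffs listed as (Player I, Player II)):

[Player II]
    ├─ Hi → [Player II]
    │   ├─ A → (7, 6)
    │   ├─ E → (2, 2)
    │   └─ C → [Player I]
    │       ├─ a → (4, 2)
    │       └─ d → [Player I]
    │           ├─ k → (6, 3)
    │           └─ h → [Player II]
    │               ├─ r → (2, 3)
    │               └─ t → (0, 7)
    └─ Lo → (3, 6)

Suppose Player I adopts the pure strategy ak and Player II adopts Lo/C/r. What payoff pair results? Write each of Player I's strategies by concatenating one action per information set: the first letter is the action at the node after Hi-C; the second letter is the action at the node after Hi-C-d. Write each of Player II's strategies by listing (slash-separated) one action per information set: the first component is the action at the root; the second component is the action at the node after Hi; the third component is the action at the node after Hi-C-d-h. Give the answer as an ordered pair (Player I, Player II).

(3, 6)

Trace the play path from the root:
  Player II plays Lo
→ terminal payoff (3, 6).
(Player I's choice at the node after Hi-C is never reached on this path, so it doesn't affect the outcome.)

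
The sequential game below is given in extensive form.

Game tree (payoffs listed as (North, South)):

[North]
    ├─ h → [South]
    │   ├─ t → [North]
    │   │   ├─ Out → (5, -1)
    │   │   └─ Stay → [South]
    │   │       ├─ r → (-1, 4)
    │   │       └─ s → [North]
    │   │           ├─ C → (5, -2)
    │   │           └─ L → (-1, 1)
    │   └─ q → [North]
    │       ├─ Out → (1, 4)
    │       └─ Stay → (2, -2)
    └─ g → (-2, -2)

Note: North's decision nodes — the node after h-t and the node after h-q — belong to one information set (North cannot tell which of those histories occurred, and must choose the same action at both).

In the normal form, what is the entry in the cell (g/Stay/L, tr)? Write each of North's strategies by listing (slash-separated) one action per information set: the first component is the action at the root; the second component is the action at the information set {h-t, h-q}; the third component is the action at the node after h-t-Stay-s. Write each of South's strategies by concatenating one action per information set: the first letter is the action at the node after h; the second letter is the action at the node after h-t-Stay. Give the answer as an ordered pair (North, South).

Trace the play path from the root:
  North plays g
→ terminal payoff (-2, -2).
(North's choice at the information set {h-t, h-q} is never reached on this path, so it doesn't affect the outcome.)

(-2, -2)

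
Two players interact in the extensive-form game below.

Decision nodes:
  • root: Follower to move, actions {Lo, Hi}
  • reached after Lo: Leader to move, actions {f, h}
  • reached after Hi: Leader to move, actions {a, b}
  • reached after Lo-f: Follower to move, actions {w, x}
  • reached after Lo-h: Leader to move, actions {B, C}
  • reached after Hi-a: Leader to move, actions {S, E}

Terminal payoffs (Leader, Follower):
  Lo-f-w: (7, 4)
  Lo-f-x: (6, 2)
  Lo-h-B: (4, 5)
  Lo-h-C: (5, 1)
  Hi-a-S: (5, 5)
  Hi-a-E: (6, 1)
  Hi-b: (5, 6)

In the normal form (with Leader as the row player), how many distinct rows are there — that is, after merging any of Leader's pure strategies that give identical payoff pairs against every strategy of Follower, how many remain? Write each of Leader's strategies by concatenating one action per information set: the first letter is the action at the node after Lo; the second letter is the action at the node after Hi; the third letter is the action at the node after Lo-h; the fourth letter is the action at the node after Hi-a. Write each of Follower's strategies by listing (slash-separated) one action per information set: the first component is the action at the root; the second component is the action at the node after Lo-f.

9

Leader has 16 pure strategies: faBS, faBE, faCS, faCE, fbBS, fbBE, fbCS, fbCE, haBS, haBE, haCS, haCE, hbBS, hbBE, hbCS, hbCE. Columns: Lo/w, Lo/x, Hi/w, Hi/x.
{faBS, faCS} → row (7,4) (6,2) (5,5) (5,5)
{faBE, faCE} → row (7,4) (6,2) (6,1) (6,1)
{fbBS, fbBE, fbCS, fbCE} → row (7,4) (6,2) (5,6) (5,6)
{haBS} → row (4,5) (4,5) (5,5) (5,5)
{haBE} → row (4,5) (4,5) (6,1) (6,1)
{haCS} → row (5,1) (5,1) (5,5) (5,5)
{haCE} → row (5,1) (5,1) (6,1) (6,1)
{hbBS, hbBE} → row (4,5) (4,5) (5,6) (5,6)
{hbCS, hbCE} → row (5,1) (5,1) (5,6) (5,6)
That's 9 distinct rows out of 16 strategies.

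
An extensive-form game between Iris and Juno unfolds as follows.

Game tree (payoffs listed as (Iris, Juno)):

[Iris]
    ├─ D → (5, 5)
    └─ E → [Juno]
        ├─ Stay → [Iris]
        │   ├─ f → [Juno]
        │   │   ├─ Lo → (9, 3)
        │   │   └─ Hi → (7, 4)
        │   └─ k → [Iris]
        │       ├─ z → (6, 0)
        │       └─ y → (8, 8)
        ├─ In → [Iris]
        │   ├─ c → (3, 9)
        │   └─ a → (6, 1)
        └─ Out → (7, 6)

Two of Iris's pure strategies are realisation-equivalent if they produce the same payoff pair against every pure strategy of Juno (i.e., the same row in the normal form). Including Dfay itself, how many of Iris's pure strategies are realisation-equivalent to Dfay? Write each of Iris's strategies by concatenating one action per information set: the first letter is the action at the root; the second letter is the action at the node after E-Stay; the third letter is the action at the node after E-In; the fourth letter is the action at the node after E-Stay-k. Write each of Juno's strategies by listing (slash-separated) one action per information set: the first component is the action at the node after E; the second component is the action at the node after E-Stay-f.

Row for Dfay (columns Stay/Lo, Stay/Hi, In/Lo, In/Hi, Out/Lo, Out/Hi): (5,5) (5,5) (5,5) (5,5) (5,5) (5,5).
Under Dfay, Iris's choice at the node after E-Stay and at the node after E-In and at the node after E-Stay-k can never be reached regardless of what Juno does, so varying those choices leaves every outcome unchanged.
Holding the reachable choices fixed and varying the unreachable ones freely already gives 2 × 2 × 2 = 8 equivalent strategies.
No other strategy reproduces this row, so those 8 are the full class: Dfcz, Dfcy, Dfaz, Dfay, Dkcz, Dkcy, Dkaz, Dkay.

8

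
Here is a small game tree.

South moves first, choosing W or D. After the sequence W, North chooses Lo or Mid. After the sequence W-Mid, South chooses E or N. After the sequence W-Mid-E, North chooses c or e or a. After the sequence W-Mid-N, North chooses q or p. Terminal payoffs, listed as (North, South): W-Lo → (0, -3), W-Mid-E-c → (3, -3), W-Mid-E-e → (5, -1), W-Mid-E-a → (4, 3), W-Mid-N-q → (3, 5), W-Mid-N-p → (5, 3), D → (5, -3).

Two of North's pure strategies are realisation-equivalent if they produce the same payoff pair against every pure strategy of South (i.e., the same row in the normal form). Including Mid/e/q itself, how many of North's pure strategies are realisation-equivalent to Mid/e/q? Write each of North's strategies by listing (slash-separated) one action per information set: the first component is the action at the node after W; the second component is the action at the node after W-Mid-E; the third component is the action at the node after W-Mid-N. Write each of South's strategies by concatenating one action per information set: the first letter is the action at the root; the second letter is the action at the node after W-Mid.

1

Row for Mid/e/q (columns WE, WN, DE, DN): (5,-1) (3,5) (5,-3) (5,-3).
Every one of North's information sets is on the play path for some reply by South when North follows Mid/e/q.
Changing the action at any of them therefore changes at least one column, so only Mid/e/q itself gives this row.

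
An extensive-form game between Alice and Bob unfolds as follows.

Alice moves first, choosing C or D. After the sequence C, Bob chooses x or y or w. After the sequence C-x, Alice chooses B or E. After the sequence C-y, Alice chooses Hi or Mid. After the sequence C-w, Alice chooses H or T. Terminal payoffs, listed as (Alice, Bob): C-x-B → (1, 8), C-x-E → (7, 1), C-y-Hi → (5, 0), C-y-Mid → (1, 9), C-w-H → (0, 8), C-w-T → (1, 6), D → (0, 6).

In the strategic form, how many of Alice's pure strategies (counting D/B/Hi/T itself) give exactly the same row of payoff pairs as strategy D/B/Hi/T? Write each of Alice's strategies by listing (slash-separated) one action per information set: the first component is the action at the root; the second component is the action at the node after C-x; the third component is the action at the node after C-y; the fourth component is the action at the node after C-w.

8

Row for D/B/Hi/T (columns x, y, w): (0,6) (0,6) (0,6).
Under D/B/Hi/T, Alice's choice at the node after C-x and at the node after C-y and at the node after C-w can never be reached regardless of what Bob does, so varying those choices leaves every outcome unchanged.
Holding the reachable choices fixed and varying the unreachable ones freely already gives 2 × 2 × 2 = 8 equivalent strategies.
No other strategy reproduces this row, so those 8 are the full class: D/B/Hi/H, D/B/Hi/T, D/B/Mid/H, D/B/Mid/T, D/E/Hi/H, D/E/Hi/T, D/E/Mid/H, D/E/Mid/T.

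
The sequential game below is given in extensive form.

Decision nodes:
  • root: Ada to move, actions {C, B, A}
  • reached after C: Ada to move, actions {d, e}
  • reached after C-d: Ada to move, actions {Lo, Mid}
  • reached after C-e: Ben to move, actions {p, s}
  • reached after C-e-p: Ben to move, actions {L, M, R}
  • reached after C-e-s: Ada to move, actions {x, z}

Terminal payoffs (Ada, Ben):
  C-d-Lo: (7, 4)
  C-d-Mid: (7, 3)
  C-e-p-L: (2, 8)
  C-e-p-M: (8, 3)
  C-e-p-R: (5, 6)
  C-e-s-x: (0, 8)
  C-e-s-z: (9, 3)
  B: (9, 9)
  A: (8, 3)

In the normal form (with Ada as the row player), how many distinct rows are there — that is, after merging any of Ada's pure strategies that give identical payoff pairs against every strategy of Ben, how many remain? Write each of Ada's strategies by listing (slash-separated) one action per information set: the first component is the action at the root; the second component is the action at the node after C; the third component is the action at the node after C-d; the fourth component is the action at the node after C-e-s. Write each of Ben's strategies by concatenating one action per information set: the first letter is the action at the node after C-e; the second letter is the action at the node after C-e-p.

Ada has 24 pure strategies: C/d/Lo/x, C/d/Lo/z, C/d/Mid/x, C/d/Mid/z, C/e/Lo/x, C/e/Lo/z, C/e/Mid/x, C/e/Mid/z, B/d/Lo/x, B/d/Lo/z, B/d/Mid/x, B/d/Mid/z, B/e/Lo/x, B/e/Lo/z, B/e/Mid/x, B/e/Mid/z, A/d/Lo/x, A/d/Lo/z, A/d/Mid/x, A/d/Mid/z, A/e/Lo/x, A/e/Lo/z, A/e/Mid/x, A/e/Mid/z. Columns: pL, pM, pR, sL, sM, sR.
{C/d/Lo/x, C/d/Lo/z} → row (7,4) (7,4) (7,4) (7,4) (7,4) (7,4)
{C/d/Mid/x, C/d/Mid/z} → row (7,3) (7,3) (7,3) (7,3) (7,3) (7,3)
{C/e/Lo/x, C/e/Mid/x} → row (2,8) (8,3) (5,6) (0,8) (0,8) (0,8)
{C/e/Lo/z, C/e/Mid/z} → row (2,8) (8,3) (5,6) (9,3) (9,3) (9,3)
{B/d/Lo/x, B/d/Lo/z, B/d/Mid/x, B/d/Mid/z, B/e/Lo/x, B/e/Lo/z, B/e/Mid/x, B/e/Mid/z} → row (9,9) (9,9) (9,9) (9,9) (9,9) (9,9)
{A/d/Lo/x, A/d/Lo/z, A/d/Mid/x, A/d/Mid/z, A/e/Lo/x, A/e/Lo/z, A/e/Mid/x, A/e/Mid/z} → row (8,3) (8,3) (8,3) (8,3) (8,3) (8,3)
That's 6 distinct rows out of 24 strategies.

6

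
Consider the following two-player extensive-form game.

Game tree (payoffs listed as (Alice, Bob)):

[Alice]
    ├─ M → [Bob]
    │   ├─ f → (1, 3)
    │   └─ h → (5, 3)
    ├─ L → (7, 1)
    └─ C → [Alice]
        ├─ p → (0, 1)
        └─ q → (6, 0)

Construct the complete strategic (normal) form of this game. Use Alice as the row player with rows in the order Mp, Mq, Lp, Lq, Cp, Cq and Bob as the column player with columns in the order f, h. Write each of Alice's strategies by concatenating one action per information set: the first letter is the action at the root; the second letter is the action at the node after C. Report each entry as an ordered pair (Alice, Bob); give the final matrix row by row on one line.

Mp: (1,3) (5,3) | Mq: (1,3) (5,3) | Lp: (7,1) (7,1) | Lq: (7,1) (7,1) | Cp: (0,1) (0,1) | Cq: (6,0) (6,0)

            f        h
  Mp    (1,3)    (5,3)
  Mq    (1,3)    (5,3)
  Lp    (7,1)    (7,1)
  Lq    (7,1)    (7,1)
  Cp    (0,1)    (0,1)
  Cq    (6,0)    (6,0)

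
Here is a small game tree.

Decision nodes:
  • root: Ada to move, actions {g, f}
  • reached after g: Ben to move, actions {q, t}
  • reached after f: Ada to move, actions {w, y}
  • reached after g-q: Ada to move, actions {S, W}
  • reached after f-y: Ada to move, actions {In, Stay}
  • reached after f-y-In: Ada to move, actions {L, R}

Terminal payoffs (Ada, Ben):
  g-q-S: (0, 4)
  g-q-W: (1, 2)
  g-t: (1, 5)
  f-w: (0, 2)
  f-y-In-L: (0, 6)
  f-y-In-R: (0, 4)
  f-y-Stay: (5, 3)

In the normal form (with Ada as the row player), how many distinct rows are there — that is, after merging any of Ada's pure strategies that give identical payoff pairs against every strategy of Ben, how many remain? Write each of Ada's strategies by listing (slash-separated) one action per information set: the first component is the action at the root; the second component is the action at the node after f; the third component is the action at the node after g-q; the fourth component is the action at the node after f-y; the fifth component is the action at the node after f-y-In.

6

Ada has 32 pure strategies: g/w/S/In/L, g/w/S/In/R, g/w/S/Stay/L, g/w/S/Stay/R, g/w/W/In/L, g/w/W/In/R, g/w/W/Stay/L, g/w/W/Stay/R, g/y/S/In/L, g/y/S/In/R, g/y/S/Stay/L, g/y/S/Stay/R, g/y/W/In/L, g/y/W/In/R, g/y/W/Stay/L, g/y/W/Stay/R, f/w/S/In/L, f/w/S/In/R, f/w/S/Stay/L, f/w/S/Stay/R, f/w/W/In/L, f/w/W/In/R, f/w/W/Stay/L, f/w/W/Stay/R, f/y/S/In/L, f/y/S/In/R, f/y/S/Stay/L, f/y/S/Stay/R, f/y/W/In/L, f/y/W/In/R, f/y/W/Stay/L, f/y/W/Stay/R. Columns: q, t.
{g/w/S/In/L, g/w/S/In/R, g/w/S/Stay/L, g/w/S/Stay/R, g/y/S/In/L, g/y/S/In/R, g/y/S/Stay/L, g/y/S/Stay/R} → row (0,4) (1,5)
{g/w/W/In/L, g/w/W/In/R, g/w/W/Stay/L, g/w/W/Stay/R, g/y/W/In/L, g/y/W/In/R, g/y/W/Stay/L, g/y/W/Stay/R} → row (1,2) (1,5)
{f/w/S/In/L, f/w/S/In/R, f/w/S/Stay/L, f/w/S/Stay/R, f/w/W/In/L, f/w/W/In/R, f/w/W/Stay/L, f/w/W/Stay/R} → row (0,2) (0,2)
{f/y/S/In/L, f/y/W/In/L} → row (0,6) (0,6)
{f/y/S/In/R, f/y/W/In/R} → row (0,4) (0,4)
{f/y/S/Stay/L, f/y/S/Stay/R, f/y/W/Stay/L, f/y/W/Stay/R} → row (5,3) (5,3)
That's 6 distinct rows out of 32 strategies.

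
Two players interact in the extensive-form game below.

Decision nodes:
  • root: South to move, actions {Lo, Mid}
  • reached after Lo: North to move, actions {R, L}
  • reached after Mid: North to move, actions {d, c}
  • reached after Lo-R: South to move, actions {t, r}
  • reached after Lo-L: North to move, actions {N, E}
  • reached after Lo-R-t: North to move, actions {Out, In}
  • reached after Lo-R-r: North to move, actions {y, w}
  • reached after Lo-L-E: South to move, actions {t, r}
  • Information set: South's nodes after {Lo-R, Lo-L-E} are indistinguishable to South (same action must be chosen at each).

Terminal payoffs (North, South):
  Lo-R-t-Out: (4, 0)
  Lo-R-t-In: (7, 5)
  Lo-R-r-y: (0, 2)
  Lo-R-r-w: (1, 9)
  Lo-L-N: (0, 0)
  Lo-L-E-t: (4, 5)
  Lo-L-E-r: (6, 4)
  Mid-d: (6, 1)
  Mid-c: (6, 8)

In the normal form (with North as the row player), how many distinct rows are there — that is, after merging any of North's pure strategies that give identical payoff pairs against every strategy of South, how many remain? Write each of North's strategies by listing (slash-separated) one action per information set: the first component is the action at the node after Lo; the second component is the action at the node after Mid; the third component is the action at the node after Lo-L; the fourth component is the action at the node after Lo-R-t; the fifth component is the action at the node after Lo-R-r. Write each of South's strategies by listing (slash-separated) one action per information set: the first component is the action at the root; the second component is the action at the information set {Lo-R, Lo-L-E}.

North has 32 pure strategies: R/d/N/Out/y, R/d/N/Out/w, R/d/N/In/y, R/d/N/In/w, R/d/E/Out/y, R/d/E/Out/w, R/d/E/In/y, R/d/E/In/w, R/c/N/Out/y, R/c/N/Out/w, R/c/N/In/y, R/c/N/In/w, R/c/E/Out/y, R/c/E/Out/w, R/c/E/In/y, R/c/E/In/w, L/d/N/Out/y, L/d/N/Out/w, L/d/N/In/y, L/d/N/In/w, L/d/E/Out/y, L/d/E/Out/w, L/d/E/In/y, L/d/E/In/w, L/c/N/Out/y, L/c/N/Out/w, L/c/N/In/y, L/c/N/In/w, L/c/E/Out/y, L/c/E/Out/w, L/c/E/In/y, L/c/E/In/w. Columns: Lo/t, Lo/r, Mid/t, Mid/r.
{R/d/N/Out/y, R/d/E/Out/y} → row (4,0) (0,2) (6,1) (6,1)
{R/d/N/Out/w, R/d/E/Out/w} → row (4,0) (1,9) (6,1) (6,1)
{R/d/N/In/y, R/d/E/In/y} → row (7,5) (0,2) (6,1) (6,1)
{R/d/N/In/w, R/d/E/In/w} → row (7,5) (1,9) (6,1) (6,1)
{R/c/N/Out/y, R/c/E/Out/y} → row (4,0) (0,2) (6,8) (6,8)
{R/c/N/Out/w, R/c/E/Out/w} → row (4,0) (1,9) (6,8) (6,8)
{R/c/N/In/y, R/c/E/In/y} → row (7,5) (0,2) (6,8) (6,8)
{R/c/N/In/w, R/c/E/In/w} → row (7,5) (1,9) (6,8) (6,8)
{L/d/N/Out/y, L/d/N/Out/w, L/d/N/In/y, L/d/N/In/w} → row (0,0) (0,0) (6,1) (6,1)
{L/d/E/Out/y, L/d/E/Out/w, L/d/E/In/y, L/d/E/In/w} → row (4,5) (6,4) (6,1) (6,1)
{L/c/N/Out/y, L/c/N/Out/w, L/c/N/In/y, L/c/N/In/w} → row (0,0) (0,0) (6,8) (6,8)
{L/c/E/Out/y, L/c/E/Out/w, L/c/E/In/y, L/c/E/In/w} → row (4,5) (6,4) (6,8) (6,8)
That's 12 distinct rows out of 32 strategies.

12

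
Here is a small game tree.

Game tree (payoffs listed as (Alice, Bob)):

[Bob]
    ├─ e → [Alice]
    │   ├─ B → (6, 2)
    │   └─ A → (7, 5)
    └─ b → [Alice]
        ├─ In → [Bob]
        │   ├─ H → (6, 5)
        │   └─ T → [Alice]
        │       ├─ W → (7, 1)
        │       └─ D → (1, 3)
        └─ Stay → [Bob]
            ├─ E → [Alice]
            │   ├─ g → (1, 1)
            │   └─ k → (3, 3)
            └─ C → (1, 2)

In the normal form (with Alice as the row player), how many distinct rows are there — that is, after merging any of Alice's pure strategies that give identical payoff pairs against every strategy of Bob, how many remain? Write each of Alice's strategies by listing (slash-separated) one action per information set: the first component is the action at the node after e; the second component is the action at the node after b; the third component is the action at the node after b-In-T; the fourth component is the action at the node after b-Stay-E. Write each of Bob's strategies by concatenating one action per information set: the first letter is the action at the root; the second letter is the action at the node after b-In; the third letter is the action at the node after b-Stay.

Alice has 16 pure strategies: B/In/W/g, B/In/W/k, B/In/D/g, B/In/D/k, B/Stay/W/g, B/Stay/W/k, B/Stay/D/g, B/Stay/D/k, A/In/W/g, A/In/W/k, A/In/D/g, A/In/D/k, A/Stay/W/g, A/Stay/W/k, A/Stay/D/g, A/Stay/D/k. Columns: eHE, eHC, eTE, eTC, bHE, bHC, bTE, bTC.
{B/In/W/g, B/In/W/k} → row (6,2) (6,2) (6,2) (6,2) (6,5) (6,5) (7,1) (7,1)
{B/In/D/g, B/In/D/k} → row (6,2) (6,2) (6,2) (6,2) (6,5) (6,5) (1,3) (1,3)
{B/Stay/W/g, B/Stay/D/g} → row (6,2) (6,2) (6,2) (6,2) (1,1) (1,2) (1,1) (1,2)
{B/Stay/W/k, B/Stay/D/k} → row (6,2) (6,2) (6,2) (6,2) (3,3) (1,2) (3,3) (1,2)
{A/In/W/g, A/In/W/k} → row (7,5) (7,5) (7,5) (7,5) (6,5) (6,5) (7,1) (7,1)
{A/In/D/g, A/In/D/k} → row (7,5) (7,5) (7,5) (7,5) (6,5) (6,5) (1,3) (1,3)
{A/Stay/W/g, A/Stay/D/g} → row (7,5) (7,5) (7,5) (7,5) (1,1) (1,2) (1,1) (1,2)
{A/Stay/W/k, A/Stay/D/k} → row (7,5) (7,5) (7,5) (7,5) (3,3) (1,2) (3,3) (1,2)
That's 8 distinct rows out of 16 strategies.

8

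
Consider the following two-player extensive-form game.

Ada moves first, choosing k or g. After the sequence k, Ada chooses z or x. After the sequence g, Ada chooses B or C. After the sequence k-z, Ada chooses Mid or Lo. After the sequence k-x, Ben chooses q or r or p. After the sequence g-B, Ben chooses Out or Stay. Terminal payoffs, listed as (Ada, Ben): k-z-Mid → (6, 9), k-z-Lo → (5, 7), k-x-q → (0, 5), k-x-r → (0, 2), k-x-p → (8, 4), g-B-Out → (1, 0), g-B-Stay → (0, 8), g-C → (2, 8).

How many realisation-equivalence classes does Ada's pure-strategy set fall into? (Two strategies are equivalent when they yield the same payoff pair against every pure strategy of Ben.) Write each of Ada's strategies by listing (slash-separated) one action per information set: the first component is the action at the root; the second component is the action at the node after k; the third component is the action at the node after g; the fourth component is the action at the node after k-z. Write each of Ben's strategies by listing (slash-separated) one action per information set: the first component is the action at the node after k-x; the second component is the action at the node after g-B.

Ada has 16 pure strategies: k/z/B/Mid, k/z/B/Lo, k/z/C/Mid, k/z/C/Lo, k/x/B/Mid, k/x/B/Lo, k/x/C/Mid, k/x/C/Lo, g/z/B/Mid, g/z/B/Lo, g/z/C/Mid, g/z/C/Lo, g/x/B/Mid, g/x/B/Lo, g/x/C/Mid, g/x/C/Lo. Columns: q/Out, q/Stay, r/Out, r/Stay, p/Out, p/Stay.
{k/z/B/Mid, k/z/C/Mid} → row (6,9) (6,9) (6,9) (6,9) (6,9) (6,9)
{k/z/B/Lo, k/z/C/Lo} → row (5,7) (5,7) (5,7) (5,7) (5,7) (5,7)
{k/x/B/Mid, k/x/B/Lo, k/x/C/Mid, k/x/C/Lo} → row (0,5) (0,5) (0,2) (0,2) (8,4) (8,4)
{g/z/B/Mid, g/z/B/Lo, g/x/B/Mid, g/x/B/Lo} → row (1,0) (0,8) (1,0) (0,8) (1,0) (0,8)
{g/z/C/Mid, g/z/C/Lo, g/x/C/Mid, g/x/C/Lo} → row (2,8) (2,8) (2,8) (2,8) (2,8) (2,8)
That's 5 distinct rows out of 16 strategies.

5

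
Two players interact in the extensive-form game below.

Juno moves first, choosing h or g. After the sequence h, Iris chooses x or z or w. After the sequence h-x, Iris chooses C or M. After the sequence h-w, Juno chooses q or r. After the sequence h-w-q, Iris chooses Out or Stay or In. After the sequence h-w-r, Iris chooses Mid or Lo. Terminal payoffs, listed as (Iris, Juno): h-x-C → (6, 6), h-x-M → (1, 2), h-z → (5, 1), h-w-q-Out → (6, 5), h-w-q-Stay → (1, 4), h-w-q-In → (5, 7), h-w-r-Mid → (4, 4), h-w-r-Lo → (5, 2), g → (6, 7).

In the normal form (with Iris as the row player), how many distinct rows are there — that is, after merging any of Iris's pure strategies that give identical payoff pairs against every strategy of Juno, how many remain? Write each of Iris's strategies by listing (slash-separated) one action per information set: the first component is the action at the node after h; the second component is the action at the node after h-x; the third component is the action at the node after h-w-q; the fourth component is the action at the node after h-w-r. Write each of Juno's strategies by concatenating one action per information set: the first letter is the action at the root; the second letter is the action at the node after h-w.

9

Iris has 36 pure strategies: x/C/Out/Mid, x/C/Out/Lo, x/C/Stay/Mid, x/C/Stay/Lo, x/C/In/Mid, x/C/In/Lo, x/M/Out/Mid, x/M/Out/Lo, x/M/Stay/Mid, x/M/Stay/Lo, x/M/In/Mid, x/M/In/Lo, z/C/Out/Mid, z/C/Out/Lo, z/C/Stay/Mid, z/C/Stay/Lo, z/C/In/Mid, z/C/In/Lo, z/M/Out/Mid, z/M/Out/Lo, z/M/Stay/Mid, z/M/Stay/Lo, z/M/In/Mid, z/M/In/Lo, w/C/Out/Mid, w/C/Out/Lo, w/C/Stay/Mid, w/C/Stay/Lo, w/C/In/Mid, w/C/In/Lo, w/M/Out/Mid, w/M/Out/Lo, w/M/Stay/Mid, w/M/Stay/Lo, w/M/In/Mid, w/M/In/Lo. Columns: hq, hr, gq, gr.
{x/C/Out/Mid, x/C/Out/Lo, x/C/Stay/Mid, x/C/Stay/Lo, x/C/In/Mid, x/C/In/Lo} → row (6,6) (6,6) (6,7) (6,7)
{x/M/Out/Mid, x/M/Out/Lo, x/M/Stay/Mid, x/M/Stay/Lo, x/M/In/Mid, x/M/In/Lo} → row (1,2) (1,2) (6,7) (6,7)
{z/C/Out/Mid, z/C/Out/Lo, z/C/Stay/Mid, z/C/Stay/Lo, z/C/In/Mid, z/C/In/Lo, z/M/Out/Mid, z/M/Out/Lo, z/M/Stay/Mid, z/M/Stay/Lo, z/M/In/Mid, z/M/In/Lo} → row (5,1) (5,1) (6,7) (6,7)
{w/C/Out/Mid, w/M/Out/Mid} → row (6,5) (4,4) (6,7) (6,7)
{w/C/Out/Lo, w/M/Out/Lo} → row (6,5) (5,2) (6,7) (6,7)
{w/C/Stay/Mid, w/M/Stay/Mid} → row (1,4) (4,4) (6,7) (6,7)
{w/C/Stay/Lo, w/M/Stay/Lo} → row (1,4) (5,2) (6,7) (6,7)
{w/C/In/Mid, w/M/In/Mid} → row (5,7) (4,4) (6,7) (6,7)
{w/C/In/Lo, w/M/In/Lo} → row (5,7) (5,2) (6,7) (6,7)
That's 9 distinct rows out of 36 strategies.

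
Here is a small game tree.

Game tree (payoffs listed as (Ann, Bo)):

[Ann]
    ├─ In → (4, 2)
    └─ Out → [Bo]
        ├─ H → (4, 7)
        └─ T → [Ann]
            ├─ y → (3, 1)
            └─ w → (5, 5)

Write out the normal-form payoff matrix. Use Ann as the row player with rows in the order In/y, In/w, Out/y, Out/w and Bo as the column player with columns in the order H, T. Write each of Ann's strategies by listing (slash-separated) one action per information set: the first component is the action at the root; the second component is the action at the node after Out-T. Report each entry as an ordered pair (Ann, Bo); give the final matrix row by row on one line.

             H        T
 In/y    (4,2)    (4,2)
 In/w    (4,2)    (4,2)
Out/y    (4,7)    (3,1)
Out/w    (4,7)    (5,5)

In/y: (4,2) (4,2) | In/w: (4,2) (4,2) | Out/y: (4,7) (3,1) | Out/w: (4,7) (5,5)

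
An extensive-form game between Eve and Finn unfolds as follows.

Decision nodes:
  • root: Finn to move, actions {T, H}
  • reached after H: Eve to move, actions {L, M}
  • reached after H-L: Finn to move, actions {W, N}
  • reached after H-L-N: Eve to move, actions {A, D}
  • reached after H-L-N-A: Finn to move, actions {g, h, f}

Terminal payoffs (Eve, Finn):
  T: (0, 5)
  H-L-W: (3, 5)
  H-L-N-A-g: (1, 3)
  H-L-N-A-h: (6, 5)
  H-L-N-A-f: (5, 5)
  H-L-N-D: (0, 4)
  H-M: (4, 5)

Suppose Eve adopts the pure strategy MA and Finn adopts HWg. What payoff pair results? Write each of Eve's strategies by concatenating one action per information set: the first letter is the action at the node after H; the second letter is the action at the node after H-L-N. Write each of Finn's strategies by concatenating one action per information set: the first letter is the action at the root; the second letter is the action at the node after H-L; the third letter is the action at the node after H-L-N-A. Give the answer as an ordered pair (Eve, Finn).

Trace the play path from the root:
  Finn plays H
  Eve plays M at [H]
→ terminal payoff (4, 5).
(Eve's choice at the node after H-L-N is never reached on this path, so it doesn't affect the outcome.)

(4, 5)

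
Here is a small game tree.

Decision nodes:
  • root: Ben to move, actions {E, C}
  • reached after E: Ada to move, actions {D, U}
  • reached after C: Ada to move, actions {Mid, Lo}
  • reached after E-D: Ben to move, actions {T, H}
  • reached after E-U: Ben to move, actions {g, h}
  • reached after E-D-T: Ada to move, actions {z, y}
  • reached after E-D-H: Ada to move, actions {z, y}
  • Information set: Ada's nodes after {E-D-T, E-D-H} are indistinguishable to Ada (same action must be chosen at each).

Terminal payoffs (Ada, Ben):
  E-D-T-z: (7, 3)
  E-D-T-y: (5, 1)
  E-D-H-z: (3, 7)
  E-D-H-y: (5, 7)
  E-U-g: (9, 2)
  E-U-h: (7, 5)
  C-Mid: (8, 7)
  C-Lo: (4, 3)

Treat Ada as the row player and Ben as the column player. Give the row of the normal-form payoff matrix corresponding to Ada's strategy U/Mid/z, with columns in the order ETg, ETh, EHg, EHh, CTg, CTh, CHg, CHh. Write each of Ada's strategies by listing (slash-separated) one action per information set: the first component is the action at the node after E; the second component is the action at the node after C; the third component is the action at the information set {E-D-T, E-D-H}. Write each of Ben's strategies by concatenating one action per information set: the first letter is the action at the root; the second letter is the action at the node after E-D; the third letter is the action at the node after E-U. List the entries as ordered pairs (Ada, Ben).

vs ETg: Ben plays E → Ada plays U at [E] → Ben plays g at [E-U] → (9, 2)
vs ETh: Ben plays E → Ada plays U at [E] → Ben plays h at [E-U] → (7, 5)
vs EHg: Ben plays E → Ada plays U at [E] → Ben plays g at [E-U] → (9, 2)
vs EHh: Ben plays E → Ada plays U at [E] → Ben plays h at [E-U] → (7, 5)
vs CTg: Ben plays C → Ada plays Mid at [C] → (8, 7)
vs CTh: Ben plays C → Ada plays Mid at [C] → (8, 7)
vs CHg: Ben plays C → Ada plays Mid at [C] → (8, 7)
vs CHh: Ben plays C → Ada plays Mid at [C] → (8, 7)

(9,2) (7,5) (9,2) (7,5) (8,7) (8,7) (8,7) (8,7)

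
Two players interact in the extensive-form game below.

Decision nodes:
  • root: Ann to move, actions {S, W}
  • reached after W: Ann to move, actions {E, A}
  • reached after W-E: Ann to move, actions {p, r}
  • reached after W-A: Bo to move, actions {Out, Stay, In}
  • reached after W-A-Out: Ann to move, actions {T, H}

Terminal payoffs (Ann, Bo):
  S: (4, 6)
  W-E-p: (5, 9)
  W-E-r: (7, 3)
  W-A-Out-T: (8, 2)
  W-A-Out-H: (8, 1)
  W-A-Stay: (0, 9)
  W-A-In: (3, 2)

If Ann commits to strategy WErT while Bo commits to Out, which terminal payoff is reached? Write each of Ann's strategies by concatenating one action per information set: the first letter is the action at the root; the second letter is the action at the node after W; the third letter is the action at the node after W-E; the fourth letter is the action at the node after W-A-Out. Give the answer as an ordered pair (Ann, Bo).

Trace the play path from the root:
  Ann plays W
  Ann plays E at [W]
  Ann plays r at [W-E]
→ terminal payoff (7, 3).
(Ann's choice at the node after W-A-Out is never reached on this path, so it doesn't affect the outcome.)

(7, 3)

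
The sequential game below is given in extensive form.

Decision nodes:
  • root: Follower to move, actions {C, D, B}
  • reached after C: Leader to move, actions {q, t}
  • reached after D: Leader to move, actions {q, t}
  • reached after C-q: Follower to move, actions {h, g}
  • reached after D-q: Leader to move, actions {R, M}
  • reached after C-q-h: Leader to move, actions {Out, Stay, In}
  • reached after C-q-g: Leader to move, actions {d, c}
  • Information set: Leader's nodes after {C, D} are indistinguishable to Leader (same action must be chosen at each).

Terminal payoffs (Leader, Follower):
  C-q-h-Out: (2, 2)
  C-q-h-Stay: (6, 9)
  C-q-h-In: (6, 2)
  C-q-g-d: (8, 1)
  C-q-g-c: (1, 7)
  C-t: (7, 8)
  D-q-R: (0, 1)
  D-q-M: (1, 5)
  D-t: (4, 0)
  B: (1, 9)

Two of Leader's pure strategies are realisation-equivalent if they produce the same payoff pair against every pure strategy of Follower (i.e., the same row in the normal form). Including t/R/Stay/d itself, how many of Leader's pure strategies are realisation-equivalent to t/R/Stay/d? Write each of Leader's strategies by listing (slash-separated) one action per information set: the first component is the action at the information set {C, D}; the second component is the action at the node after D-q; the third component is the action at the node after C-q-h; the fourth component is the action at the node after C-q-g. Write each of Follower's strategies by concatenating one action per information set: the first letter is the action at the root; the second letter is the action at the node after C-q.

Row for t/R/Stay/d (columns Ch, Cg, Dh, Dg, Bh, Bg): (7,8) (7,8) (4,0) (4,0) (1,9) (1,9).
Under t/R/Stay/d, Leader's choice at the node after D-q and at the node after C-q-h and at the node after C-q-g can never be reached regardless of what Follower does, so varying those choices leaves every outcome unchanged.
Holding the reachable choices fixed and varying the unreachable ones freely already gives 2 × 3 × 2 = 12 equivalent strategies.
No other strategy reproduces this row, so those 12 are the full class: t/R/Out/d, t/R/Out/c, t/R/Stay/d, t/R/Stay/c, t/R/In/d, t/R/In/c, t/M/Out/d, t/M/Out/c, t/M/Stay/d, t/M/Stay/c, t/M/In/d, t/M/In/c.

12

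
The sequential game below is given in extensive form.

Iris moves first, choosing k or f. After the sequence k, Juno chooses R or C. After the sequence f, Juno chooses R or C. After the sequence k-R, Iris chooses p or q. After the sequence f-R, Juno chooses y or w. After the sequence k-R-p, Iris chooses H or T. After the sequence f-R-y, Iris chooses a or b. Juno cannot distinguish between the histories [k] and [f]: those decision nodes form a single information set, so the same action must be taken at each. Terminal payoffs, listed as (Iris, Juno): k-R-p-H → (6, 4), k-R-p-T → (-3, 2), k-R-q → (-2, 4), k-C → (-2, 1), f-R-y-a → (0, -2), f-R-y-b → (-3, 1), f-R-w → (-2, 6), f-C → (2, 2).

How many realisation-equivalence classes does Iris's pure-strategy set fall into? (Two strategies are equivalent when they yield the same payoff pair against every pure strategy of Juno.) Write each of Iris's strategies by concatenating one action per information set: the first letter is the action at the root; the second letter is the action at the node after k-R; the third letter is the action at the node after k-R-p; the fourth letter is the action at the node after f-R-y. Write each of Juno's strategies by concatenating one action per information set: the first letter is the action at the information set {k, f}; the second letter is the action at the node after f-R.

Iris has 16 pure strategies: kpHa, kpHb, kpTa, kpTb, kqHa, kqHb, kqTa, kqTb, fpHa, fpHb, fpTa, fpTb, fqHa, fqHb, fqTa, fqTb. Columns: Ry, Rw, Cy, Cw.
{kpHa, kpHb} → row (6,4) (6,4) (-2,1) (-2,1)
{kpTa, kpTb} → row (-3,2) (-3,2) (-2,1) (-2,1)
{kqHa, kqHb, kqTa, kqTb} → row (-2,4) (-2,4) (-2,1) (-2,1)
{fpHa, fpTa, fqHa, fqTa} → row (0,-2) (-2,6) (2,2) (2,2)
{fpHb, fpTb, fqHb, fqTb} → row (-3,1) (-2,6) (2,2) (2,2)
That's 5 distinct rows out of 16 strategies.

5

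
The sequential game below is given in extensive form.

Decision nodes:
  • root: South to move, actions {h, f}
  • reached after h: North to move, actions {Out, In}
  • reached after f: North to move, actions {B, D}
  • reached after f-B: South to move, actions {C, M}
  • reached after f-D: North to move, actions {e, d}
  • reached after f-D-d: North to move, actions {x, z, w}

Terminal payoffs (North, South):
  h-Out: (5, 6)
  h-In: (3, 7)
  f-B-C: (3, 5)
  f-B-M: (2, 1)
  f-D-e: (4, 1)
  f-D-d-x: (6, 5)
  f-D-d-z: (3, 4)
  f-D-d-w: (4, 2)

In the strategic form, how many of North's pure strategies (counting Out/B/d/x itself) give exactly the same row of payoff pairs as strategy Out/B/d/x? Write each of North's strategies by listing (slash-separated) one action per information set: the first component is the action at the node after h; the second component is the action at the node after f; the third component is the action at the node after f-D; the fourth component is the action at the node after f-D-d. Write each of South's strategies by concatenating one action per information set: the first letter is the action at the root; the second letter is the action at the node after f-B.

Row for Out/B/d/x (columns hC, hM, fC, fM): (5,6) (5,6) (3,5) (2,1).
Under Out/B/d/x, North's choice at the node after f-D and at the node after f-D-d can never be reached regardless of what South does, so varying those choices leaves every outcome unchanged.
Holding the reachable choices fixed and varying the unreachable ones freely already gives 2 × 3 = 6 equivalent strategies.
No other strategy reproduces this row, so those 6 are the full class: Out/B/e/x, Out/B/e/z, Out/B/e/w, Out/B/d/x, Out/B/d/z, Out/B/d/w.

6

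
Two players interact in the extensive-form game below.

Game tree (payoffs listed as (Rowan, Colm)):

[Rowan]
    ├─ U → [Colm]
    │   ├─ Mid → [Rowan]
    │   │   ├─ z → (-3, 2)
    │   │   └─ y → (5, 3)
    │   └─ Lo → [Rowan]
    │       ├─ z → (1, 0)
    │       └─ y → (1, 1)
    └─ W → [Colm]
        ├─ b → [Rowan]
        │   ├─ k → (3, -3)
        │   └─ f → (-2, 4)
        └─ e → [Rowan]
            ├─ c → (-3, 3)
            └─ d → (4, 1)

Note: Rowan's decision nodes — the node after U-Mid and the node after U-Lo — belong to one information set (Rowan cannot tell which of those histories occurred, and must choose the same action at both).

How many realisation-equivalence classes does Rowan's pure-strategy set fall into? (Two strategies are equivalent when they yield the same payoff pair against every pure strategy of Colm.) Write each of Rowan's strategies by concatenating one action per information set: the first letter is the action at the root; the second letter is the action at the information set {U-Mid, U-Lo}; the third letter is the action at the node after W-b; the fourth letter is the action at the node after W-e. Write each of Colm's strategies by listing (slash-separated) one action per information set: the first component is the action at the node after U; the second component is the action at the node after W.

6

Rowan has 16 pure strategies: Uzkc, Uzkd, Uzfc, Uzfd, Uykc, Uykd, Uyfc, Uyfd, Wzkc, Wzkd, Wzfc, Wzfd, Wykc, Wykd, Wyfc, Wyfd. Columns: Mid/b, Mid/e, Lo/b, Lo/e.
{Uzkc, Uzkd, Uzfc, Uzfd} → row (-3,2) (-3,2) (1,0) (1,0)
{Uykc, Uykd, Uyfc, Uyfd} → row (5,3) (5,3) (1,1) (1,1)
{Wzkc, Wykc} → row (3,-3) (-3,3) (3,-3) (-3,3)
{Wzkd, Wykd} → row (3,-3) (4,1) (3,-3) (4,1)
{Wzfc, Wyfc} → row (-2,4) (-3,3) (-2,4) (-3,3)
{Wzfd, Wyfd} → row (-2,4) (4,1) (-2,4) (4,1)
That's 6 distinct rows out of 16 strategies.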